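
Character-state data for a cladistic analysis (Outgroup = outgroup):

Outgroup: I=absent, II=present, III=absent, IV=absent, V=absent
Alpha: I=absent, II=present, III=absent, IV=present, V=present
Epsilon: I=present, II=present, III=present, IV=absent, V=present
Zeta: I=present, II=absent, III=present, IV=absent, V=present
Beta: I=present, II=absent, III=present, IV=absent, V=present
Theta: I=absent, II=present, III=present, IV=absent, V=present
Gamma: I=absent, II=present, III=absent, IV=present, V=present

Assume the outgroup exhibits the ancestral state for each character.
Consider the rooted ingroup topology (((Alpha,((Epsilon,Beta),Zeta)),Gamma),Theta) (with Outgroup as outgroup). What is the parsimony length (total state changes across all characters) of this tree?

Map each character onto (((Alpha,((Epsilon,Beta),Zeta)),Gamma),Theta) (rooted by Outgroup) and count the minimum state changes it requires (Fitch parsimony):
I: 1; II: 2; III: 2; IV: 2; V: 1.
Total tree length = 8.

8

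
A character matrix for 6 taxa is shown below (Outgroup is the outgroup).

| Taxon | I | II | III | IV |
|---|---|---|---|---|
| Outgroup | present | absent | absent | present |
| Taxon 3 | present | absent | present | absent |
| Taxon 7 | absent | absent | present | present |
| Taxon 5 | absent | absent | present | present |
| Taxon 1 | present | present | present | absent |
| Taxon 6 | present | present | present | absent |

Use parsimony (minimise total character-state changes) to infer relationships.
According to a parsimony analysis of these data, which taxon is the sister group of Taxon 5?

Taxon 7

Character polarity is set by the outgroup: the derived state is whichever differs from the outgroup's state, so for I, IV the derived state is 'absent', and for the remaining characters it is 'present'.
I (derived state 'absent') is shared by Taxon 5 and Taxon 7 — a synapomorphy uniting that clade.
II (derived state 'present') is shared by Taxon 1 and Taxon 6 — a synapomorphy uniting that clade.
III (derived state 'present') is shared by all ingroup taxa — unites the whole ingroup.
IV (derived state 'absent') is shared by Taxon 1, Taxon 3, and Taxon 6 — a synapomorphy uniting that clade.
Most parsimonious ingroup topology: ((Taxon 3,(Taxon 1,Taxon 6)),(Taxon 7,Taxon 5)).
Taxon 5 and Taxon 7 form a cherry on this tree, so they are sister taxa.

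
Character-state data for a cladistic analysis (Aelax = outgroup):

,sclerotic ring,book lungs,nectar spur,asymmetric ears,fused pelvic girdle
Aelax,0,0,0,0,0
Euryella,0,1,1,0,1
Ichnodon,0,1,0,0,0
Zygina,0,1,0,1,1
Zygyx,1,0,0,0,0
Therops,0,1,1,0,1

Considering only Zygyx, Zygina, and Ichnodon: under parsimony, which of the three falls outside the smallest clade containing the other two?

The outgroup has state '0' for every character, so '1' is the derived state throughout.
sclerotic ring (derived state '1') is unique to Zygyx (autapomorphy; uninformative for grouping).
book lungs: derived state '1' in Euryella, Ichnodon, Therops, and Zygina only — synapomorphy for {Euryella, Ichnodon, Therops, Zygina}.
nectar spur: derived state '1' in Euryella and Therops only — synapomorphy for {Euryella, Therops}.
asymmetric ears: derived state '1' in Zygina only — an autapomorphy, so it tells us nothing about relationships among taxa.
fused pelvic girdle (derived state '1') is shared by Euryella, Therops, and Zygina — a synapomorphy uniting that clade.
Most parsimonious ingroup topology: ((((Euryella,Therops),Zygina),Ichnodon),Zygyx).
Ichnodon and Zygina share a more recent common ancestor with each other than either does with Zygyx, so Zygyx is the least closely related of the three.

Zygyx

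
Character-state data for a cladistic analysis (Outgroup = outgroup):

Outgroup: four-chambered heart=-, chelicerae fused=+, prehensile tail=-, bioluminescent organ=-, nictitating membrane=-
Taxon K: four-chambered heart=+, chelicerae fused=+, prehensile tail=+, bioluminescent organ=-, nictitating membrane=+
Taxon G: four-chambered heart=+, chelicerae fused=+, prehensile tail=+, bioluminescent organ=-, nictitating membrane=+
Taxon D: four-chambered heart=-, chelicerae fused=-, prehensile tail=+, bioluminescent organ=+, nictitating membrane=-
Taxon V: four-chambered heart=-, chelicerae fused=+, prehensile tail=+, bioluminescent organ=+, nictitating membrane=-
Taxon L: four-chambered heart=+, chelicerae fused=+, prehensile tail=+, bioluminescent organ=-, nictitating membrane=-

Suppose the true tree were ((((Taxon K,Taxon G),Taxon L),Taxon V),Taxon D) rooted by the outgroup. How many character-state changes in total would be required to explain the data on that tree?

Map each character onto ((((Taxon K,Taxon G),Taxon L),Taxon V),Taxon D) (rooted by Outgroup) and count the minimum state changes it requires (Fitch parsimony):
four-chambered heart: 1; chelicerae fused: 1; prehensile tail: 1; bioluminescent organ: 2; nictitating membrane: 1.
Total tree length = 6.

6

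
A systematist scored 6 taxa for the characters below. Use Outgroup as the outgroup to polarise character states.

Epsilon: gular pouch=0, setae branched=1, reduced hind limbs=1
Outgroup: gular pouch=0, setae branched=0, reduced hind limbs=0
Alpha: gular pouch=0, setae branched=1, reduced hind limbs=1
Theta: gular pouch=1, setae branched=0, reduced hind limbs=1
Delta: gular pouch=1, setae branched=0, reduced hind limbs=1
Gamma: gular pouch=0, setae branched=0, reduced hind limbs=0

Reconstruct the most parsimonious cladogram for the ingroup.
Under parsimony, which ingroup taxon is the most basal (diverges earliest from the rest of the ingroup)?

Gamma

The outgroup has state '0' for every character, so '1' is the derived state throughout.
Only Delta and Theta show the derived state '1' for gular pouch, supporting them as a clade.
setae branched (derived state '1') is shared by Alpha and Epsilon — a synapomorphy uniting that clade.
reduced hind limbs (derived state '1') is shared by Alpha, Delta, Epsilon, and Theta — a synapomorphy uniting that clade.
Most parsimonious ingroup topology: (((Delta,Theta),(Alpha,Epsilon)),Gamma).
Gamma is sister to the clade containing all other ingroup taxa, so it is the earliest-diverging (most basal) ingroup lineage.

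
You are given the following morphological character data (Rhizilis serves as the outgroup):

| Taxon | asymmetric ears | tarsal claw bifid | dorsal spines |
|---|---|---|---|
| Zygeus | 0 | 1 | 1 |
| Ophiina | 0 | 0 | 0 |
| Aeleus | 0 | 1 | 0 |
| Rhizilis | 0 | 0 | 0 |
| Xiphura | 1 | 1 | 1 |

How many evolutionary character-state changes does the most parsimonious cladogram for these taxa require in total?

The outgroup has state '0' for every character, so '1' is the derived state throughout.
asymmetric ears: derived state '1' in Xiphura only — an autapomorphy, so it tells us nothing about relationships among taxa.
Only Aeleus, Xiphura, and Zygeus show the derived state '1' for tarsal claw bifid, supporting them as a clade.
dorsal spines: derived state '1' in Xiphura and Zygeus only — synapomorphy for {Xiphura, Zygeus}.
Most parsimonious ingroup topology: (((Xiphura,Zygeus),Aeleus),Ophiina).
Changes per character on this tree: asymmetric ears: 1; tarsal claw bifid: 1; dorsal spines: 1.
Total = 3.

3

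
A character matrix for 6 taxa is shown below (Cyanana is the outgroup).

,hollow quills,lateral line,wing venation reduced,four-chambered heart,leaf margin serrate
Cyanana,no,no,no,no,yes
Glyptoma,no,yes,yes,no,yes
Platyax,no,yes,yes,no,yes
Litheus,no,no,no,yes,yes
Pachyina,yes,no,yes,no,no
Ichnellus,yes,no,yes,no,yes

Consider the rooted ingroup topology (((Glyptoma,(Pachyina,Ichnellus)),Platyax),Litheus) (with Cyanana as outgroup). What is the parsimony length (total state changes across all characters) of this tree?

6

Map each character onto (((Glyptoma,(Pachyina,Ichnellus)),Platyax),Litheus) (rooted by Cyanana) and count the minimum state changes it requires (Fitch parsimony):
hollow quills: 1; lateral line: 2; wing venation reduced: 1; four-chambered heart: 1; leaf margin serrate: 1.
Total tree length = 6.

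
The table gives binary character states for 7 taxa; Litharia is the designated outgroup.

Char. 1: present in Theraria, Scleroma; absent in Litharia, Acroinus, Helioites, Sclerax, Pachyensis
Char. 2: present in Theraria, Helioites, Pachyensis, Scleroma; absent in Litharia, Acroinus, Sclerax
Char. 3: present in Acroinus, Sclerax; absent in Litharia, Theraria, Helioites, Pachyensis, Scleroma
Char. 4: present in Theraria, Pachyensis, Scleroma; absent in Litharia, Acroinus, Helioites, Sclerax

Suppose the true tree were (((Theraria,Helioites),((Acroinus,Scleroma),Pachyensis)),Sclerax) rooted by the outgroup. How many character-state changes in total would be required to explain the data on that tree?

9

Map each character onto (((Theraria,Helioites),((Acroinus,Scleroma),Pachyensis)),Sclerax) (rooted by Litharia) and count the minimum state changes it requires (Fitch parsimony):
Char. 1: 2; Char. 2: 2; Char. 3: 2; Char. 4: 3.
Total tree length = 9.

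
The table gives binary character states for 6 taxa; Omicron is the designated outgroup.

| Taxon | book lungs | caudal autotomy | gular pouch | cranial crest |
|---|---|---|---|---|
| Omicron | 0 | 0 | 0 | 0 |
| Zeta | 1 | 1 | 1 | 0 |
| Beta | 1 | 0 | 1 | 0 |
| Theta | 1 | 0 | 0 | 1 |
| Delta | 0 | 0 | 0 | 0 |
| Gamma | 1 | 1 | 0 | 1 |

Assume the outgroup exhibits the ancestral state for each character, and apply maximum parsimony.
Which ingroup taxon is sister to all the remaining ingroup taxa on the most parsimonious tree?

Delta

The outgroup has state '0' for every character, so '1' is the derived state throughout.
Only Beta, Gamma, Theta, and Zeta show the derived state '1' for book lungs, supporting them as a clade.
caudal autotomy groups Gamma and Zeta, which is incompatible with the clades supported by the remaining characters; treating it as convergent (homoplasy) costs fewer steps than any alternative tree.
gular pouch (derived state '1') is shared by Beta and Zeta — a synapomorphy uniting that clade.
cranial crest (derived state '1') is shared by Gamma and Theta — a synapomorphy uniting that clade.
Most parsimonious ingroup topology: (((Zeta,Beta),(Theta,Gamma)),Delta).
Delta is sister to the clade containing all other ingroup taxa, so it is the earliest-diverging (most basal) ingroup lineage.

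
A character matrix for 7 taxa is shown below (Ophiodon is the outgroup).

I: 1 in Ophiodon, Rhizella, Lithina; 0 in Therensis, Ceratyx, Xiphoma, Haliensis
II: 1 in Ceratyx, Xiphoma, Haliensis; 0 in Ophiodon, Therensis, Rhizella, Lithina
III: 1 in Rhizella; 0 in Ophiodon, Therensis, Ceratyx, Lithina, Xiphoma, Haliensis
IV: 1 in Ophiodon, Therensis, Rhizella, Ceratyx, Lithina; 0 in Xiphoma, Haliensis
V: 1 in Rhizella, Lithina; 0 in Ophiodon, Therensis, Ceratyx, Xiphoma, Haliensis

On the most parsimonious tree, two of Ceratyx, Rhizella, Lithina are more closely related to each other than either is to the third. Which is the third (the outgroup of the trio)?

Ceratyx

Character polarity is set by the outgroup: the derived state is whichever differs from the outgroup's state, so for I, IV the derived state is '0', and for the remaining characters it is '1'.
I (derived state '0') is shared by Ceratyx, Haliensis, Therensis, and Xiphoma — a synapomorphy uniting that clade.
II (derived state '1') is shared by Ceratyx, Haliensis, and Xiphoma — a synapomorphy uniting that clade.
III (derived state '1') is unique to Rhizella (autapomorphy; uninformative for grouping).
Only Haliensis and Xiphoma show the derived state '0' for IV, supporting them as a clade.
Only Lithina and Rhizella show the derived state '1' for V, supporting them as a clade.
Most parsimonious ingroup topology: ((Therensis,(Ceratyx,(Xiphoma,Haliensis))),(Rhizella,Lithina)).
Rhizella and Lithina share a more recent common ancestor with each other than either does with Ceratyx, so Ceratyx is the least closely related of the three.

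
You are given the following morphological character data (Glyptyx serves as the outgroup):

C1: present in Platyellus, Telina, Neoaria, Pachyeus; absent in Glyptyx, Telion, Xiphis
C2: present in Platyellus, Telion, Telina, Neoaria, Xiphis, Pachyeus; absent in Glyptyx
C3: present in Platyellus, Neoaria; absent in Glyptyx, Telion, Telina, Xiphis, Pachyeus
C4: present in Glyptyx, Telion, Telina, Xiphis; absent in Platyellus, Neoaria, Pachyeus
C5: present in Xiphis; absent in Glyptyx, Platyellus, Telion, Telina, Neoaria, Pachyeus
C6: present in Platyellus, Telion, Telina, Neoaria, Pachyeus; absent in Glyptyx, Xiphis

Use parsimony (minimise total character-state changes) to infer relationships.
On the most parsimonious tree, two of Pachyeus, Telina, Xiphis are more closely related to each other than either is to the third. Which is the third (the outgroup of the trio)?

Xiphis

Character polarity is set by the outgroup: the derived state is whichever differs from the outgroup's state, so for C4 the derived state is 'absent', and for the remaining characters it is 'present'.
C1: derived state 'present' in Neoaria, Pachyeus, Platyellus, and Telina only — synapomorphy for {Neoaria, Pachyeus, Platyellus, Telina}.
C2 (derived state 'present') is shared by all ingroup taxa — unites the whole ingroup.
C3: derived state 'present' in Neoaria and Platyellus only — synapomorphy for {Neoaria, Platyellus}.
Only Neoaria, Pachyeus, and Platyellus show the derived state 'absent' for C4, supporting them as a clade.
C5: derived state 'present' in Xiphis only — an autapomorphy, so it tells us nothing about relationships among taxa.
C6 (derived state 'present') is shared by Neoaria, Pachyeus, Platyellus, Telina, and Telion — a synapomorphy uniting that clade.
Most parsimonious ingroup topology: (((((Platyellus,Neoaria),Pachyeus),Telina),Telion),Xiphis).
Telina and Pachyeus share a more recent common ancestor with each other than either does with Xiphis, so Xiphis is the least closely related of the three.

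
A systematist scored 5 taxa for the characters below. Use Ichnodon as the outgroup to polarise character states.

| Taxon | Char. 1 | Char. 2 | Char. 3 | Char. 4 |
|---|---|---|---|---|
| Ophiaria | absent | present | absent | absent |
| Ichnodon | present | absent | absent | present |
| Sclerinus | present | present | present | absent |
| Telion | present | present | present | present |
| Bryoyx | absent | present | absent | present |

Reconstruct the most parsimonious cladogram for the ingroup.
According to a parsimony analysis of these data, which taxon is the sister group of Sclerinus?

Character polarity is set by the outgroup: the derived state is whichever differs from the outgroup's state, so for Char. 1, Char. 4 the derived state is 'absent', and for the remaining characters it is 'present'.
Char. 1 (derived state 'absent') is shared by Bryoyx and Ophiaria — a synapomorphy uniting that clade.
All ingroup taxa share the derived state 'present' for Char. 2; it defines the ingroup but does not resolve relationships within it.
Char. 3: derived state 'present' in Sclerinus and Telion only — synapomorphy for {Sclerinus, Telion}.
Char. 4 groups Ophiaria and Sclerinus, which is incompatible with the clades supported by the remaining characters; treating it as convergent (homoplasy) costs fewer steps than any alternative tree.
Most parsimonious ingroup topology: ((Ophiaria,Bryoyx),(Sclerinus,Telion)).
Sclerinus and Telion form a cherry on this tree, so they are sister taxa.

Telion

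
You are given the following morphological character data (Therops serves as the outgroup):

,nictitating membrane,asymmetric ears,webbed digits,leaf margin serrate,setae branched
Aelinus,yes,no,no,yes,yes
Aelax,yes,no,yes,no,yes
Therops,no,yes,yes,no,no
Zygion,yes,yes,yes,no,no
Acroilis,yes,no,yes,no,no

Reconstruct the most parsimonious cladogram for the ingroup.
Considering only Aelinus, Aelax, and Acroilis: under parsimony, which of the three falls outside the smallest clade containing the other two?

Acroilis

Character polarity is set by the outgroup: the derived state is whichever differs from the outgroup's state, so for asymmetric ears, webbed digits the derived state is 'no', and for the remaining characters it is 'yes'.
All ingroup taxa share the derived state 'yes' for nictitating membrane; it defines the ingroup but does not resolve relationships within it.
asymmetric ears: derived state 'no' in Acroilis, Aelax, and Aelinus only — synapomorphy for {Acroilis, Aelax, Aelinus}.
webbed digits: derived state 'no' in Aelinus only — an autapomorphy, so it tells us nothing about relationships among taxa.
leaf margin serrate (derived state 'yes') is unique to Aelinus (autapomorphy; uninformative for grouping).
setae branched: derived state 'yes' in Aelax and Aelinus only — synapomorphy for {Aelax, Aelinus}.
Most parsimonious ingroup topology: (((Aelinus,Aelax),Acroilis),Zygion).
Aelax and Aelinus share a more recent common ancestor with each other than either does with Acroilis, so Acroilis is the least closely related of the three.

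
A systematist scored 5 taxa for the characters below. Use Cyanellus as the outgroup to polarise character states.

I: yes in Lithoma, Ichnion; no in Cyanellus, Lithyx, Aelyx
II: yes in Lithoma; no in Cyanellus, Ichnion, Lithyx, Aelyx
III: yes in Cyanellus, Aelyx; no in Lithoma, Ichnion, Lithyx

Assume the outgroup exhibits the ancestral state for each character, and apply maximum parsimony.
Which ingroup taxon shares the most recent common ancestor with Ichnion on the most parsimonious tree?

Character polarity is set by the outgroup: the derived state is whichever differs from the outgroup's state, so for III the derived state is 'no', and for the remaining characters it is 'yes'.
I: derived state 'yes' in Ichnion and Lithoma only — synapomorphy for {Ichnion, Lithoma}.
II: derived state 'yes' in Lithoma only — an autapomorphy, so it tells us nothing about relationships among taxa.
III: derived state 'no' in Ichnion, Lithoma, and Lithyx only — synapomorphy for {Ichnion, Lithoma, Lithyx}.
Most parsimonious ingroup topology: (((Lithoma,Ichnion),Lithyx),Aelyx).
Ichnion and Lithoma form a cherry on this tree, so they are sister taxa.

Lithoma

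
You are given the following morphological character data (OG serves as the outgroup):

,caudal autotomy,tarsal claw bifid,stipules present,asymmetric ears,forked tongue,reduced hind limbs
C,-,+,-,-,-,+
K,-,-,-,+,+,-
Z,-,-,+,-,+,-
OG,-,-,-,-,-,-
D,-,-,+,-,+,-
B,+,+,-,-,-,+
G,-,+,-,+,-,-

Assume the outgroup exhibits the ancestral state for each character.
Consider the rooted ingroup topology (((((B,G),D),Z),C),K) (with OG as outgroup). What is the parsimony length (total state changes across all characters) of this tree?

Map each character onto (((((B,G),D),Z),C),K) (rooted by OG) and count the minimum state changes it requires (Fitch parsimony):
caudal autotomy: 1; tarsal claw bifid: 2; stipules present: 2; asymmetric ears: 2; forked tongue: 3; reduced hind limbs: 2.
Total tree length = 12.

12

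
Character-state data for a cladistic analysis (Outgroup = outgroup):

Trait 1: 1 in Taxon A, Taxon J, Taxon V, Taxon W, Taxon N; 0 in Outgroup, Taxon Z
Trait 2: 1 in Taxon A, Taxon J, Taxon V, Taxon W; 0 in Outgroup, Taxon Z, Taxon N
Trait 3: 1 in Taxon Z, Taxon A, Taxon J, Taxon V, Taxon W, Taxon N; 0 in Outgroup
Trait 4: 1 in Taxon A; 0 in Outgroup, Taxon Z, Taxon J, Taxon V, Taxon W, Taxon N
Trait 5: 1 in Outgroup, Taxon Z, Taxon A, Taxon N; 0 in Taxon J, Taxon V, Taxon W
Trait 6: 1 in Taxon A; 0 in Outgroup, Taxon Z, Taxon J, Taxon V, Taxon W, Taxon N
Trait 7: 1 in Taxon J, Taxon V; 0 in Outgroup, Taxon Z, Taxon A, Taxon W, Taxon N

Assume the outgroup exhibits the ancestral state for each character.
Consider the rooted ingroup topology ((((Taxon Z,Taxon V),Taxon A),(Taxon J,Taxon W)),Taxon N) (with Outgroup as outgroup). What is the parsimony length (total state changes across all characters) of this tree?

Map each character onto ((((Taxon Z,Taxon V),Taxon A),(Taxon J,Taxon W)),Taxon N) (rooted by Outgroup) and count the minimum state changes it requires (Fitch parsimony):
Trait 1: 2; Trait 2: 2; Trait 3: 1; Trait 4: 1; Trait 5: 2; Trait 6: 1; Trait 7: 2.
Total tree length = 11.

11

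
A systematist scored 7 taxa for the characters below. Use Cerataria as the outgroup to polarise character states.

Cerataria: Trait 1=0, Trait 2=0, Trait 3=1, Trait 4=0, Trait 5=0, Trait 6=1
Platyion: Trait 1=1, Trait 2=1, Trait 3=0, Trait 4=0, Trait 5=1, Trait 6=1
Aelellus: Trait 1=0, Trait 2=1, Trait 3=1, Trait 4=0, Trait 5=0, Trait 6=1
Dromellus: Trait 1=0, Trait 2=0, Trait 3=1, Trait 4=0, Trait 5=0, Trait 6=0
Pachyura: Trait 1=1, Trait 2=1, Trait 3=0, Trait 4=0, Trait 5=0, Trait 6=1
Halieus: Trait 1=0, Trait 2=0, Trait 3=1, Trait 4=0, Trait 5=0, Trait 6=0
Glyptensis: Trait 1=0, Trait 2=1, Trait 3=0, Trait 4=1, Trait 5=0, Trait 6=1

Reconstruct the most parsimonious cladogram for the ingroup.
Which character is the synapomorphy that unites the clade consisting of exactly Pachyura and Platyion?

Trait 1

Character polarity is set by the outgroup: the derived state is whichever differs from the outgroup's state, so for Trait 3, Trait 6 the derived state is '0', and for the remaining characters it is '1'.
Trait 1 (derived state '1') is shared by Pachyura and Platyion — a synapomorphy uniting that clade.
Trait 2: derived state '1' in Aelellus, Glyptensis, Pachyura, and Platyion only — synapomorphy for {Aelellus, Glyptensis, Pachyura, Platyion}.
Trait 3 (derived state '0') is shared by Glyptensis, Pachyura, and Platyion — a synapomorphy uniting that clade.
Trait 4 (derived state '1') is unique to Glyptensis (autapomorphy; uninformative for grouping).
Trait 5 (derived state '1') is unique to Platyion (autapomorphy; uninformative for grouping).
Trait 6: derived state '0' in Dromellus and Halieus only — synapomorphy for {Dromellus, Halieus}.
Most parsimonious ingroup topology: ((((Platyion,Pachyura),Glyptensis),Aelellus),(Dromellus,Halieus)).
The clade {Pachyura, Platyion} is supported by Trait 1: its derived state '1' occurs in exactly those taxa and in no other taxon (including the outgroup).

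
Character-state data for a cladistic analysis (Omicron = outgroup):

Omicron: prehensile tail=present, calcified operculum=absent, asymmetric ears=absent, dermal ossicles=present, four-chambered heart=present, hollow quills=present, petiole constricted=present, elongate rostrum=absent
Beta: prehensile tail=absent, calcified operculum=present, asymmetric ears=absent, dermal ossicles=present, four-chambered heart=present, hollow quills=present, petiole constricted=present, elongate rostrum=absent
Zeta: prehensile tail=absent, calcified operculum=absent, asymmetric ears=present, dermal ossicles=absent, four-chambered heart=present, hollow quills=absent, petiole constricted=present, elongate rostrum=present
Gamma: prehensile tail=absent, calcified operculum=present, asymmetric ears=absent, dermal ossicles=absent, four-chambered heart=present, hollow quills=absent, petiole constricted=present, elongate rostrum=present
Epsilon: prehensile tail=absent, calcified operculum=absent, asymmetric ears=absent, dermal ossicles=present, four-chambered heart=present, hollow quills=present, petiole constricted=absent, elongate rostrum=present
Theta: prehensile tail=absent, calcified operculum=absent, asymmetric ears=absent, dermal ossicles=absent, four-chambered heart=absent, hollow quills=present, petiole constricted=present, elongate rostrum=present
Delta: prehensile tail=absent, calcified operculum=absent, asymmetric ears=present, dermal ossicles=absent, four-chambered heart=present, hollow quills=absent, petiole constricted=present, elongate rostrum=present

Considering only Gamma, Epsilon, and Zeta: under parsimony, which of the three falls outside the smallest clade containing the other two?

Character polarity is set by the outgroup: the derived state is whichever differs from the outgroup's state, so for prehensile tail, dermal ossicles, four-chambered heart, hollow quills, petiole constricted the derived state is 'absent', and for the remaining characters it is 'present'.
prehensile tail (derived state 'absent') is shared by all ingroup taxa — unites the whole ingroup.
calcified operculum (state 'present') occurs in Beta and Gamma but conflicts with the nesting implied by the other characters — most parsimoniously interpreted as homoplasy.
asymmetric ears (derived state 'present') is shared by Delta and Zeta — a synapomorphy uniting that clade.
Only Delta, Gamma, Theta, and Zeta show the derived state 'absent' for dermal ossicles, supporting them as a clade.
four-chambered heart: derived state 'absent' in Theta only — an autapomorphy, so it tells us nothing about relationships among taxa.
Only Delta, Gamma, and Zeta show the derived state 'absent' for hollow quills, supporting them as a clade.
petiole constricted: derived state 'absent' in Epsilon only — an autapomorphy, so it tells us nothing about relationships among taxa.
elongate rostrum (derived state 'present') is shared by Delta, Epsilon, Gamma, Theta, and Zeta — a synapomorphy uniting that clade.
Most parsimonious ingroup topology: (Beta,((((Zeta,Delta),Gamma),Theta),Epsilon)).
Zeta and Gamma share a more recent common ancestor with each other than either does with Epsilon, so Epsilon is the least closely related of the three.

Epsilon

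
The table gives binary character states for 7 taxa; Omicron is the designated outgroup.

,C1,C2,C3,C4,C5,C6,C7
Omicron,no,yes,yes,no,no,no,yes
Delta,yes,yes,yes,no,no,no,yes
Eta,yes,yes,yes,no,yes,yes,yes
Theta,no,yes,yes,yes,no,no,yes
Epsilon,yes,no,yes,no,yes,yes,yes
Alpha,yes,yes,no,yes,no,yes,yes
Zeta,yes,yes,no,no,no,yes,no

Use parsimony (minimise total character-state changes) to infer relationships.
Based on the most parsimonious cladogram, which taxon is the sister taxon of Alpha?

Zeta

Character polarity is set by the outgroup: the derived state is whichever differs from the outgroup's state, so for C2, C3, C7 the derived state is 'no', and for the remaining characters it is 'yes'.
Only Alpha, Delta, Epsilon, Eta, and Zeta show the derived state 'yes' for C1, supporting them as a clade.
C2 (derived state 'no') is unique to Epsilon (autapomorphy; uninformative for grouping).
Only Alpha and Zeta show the derived state 'no' for C3, supporting them as a clade.
C4 groups Alpha and Theta, which is incompatible with the clades supported by the remaining characters; treating it as convergent (homoplasy) costs fewer steps than any alternative tree.
C5 (derived state 'yes') is shared by Epsilon and Eta — a synapomorphy uniting that clade.
C6 (derived state 'yes') is shared by Alpha, Epsilon, Eta, and Zeta — a synapomorphy uniting that clade.
C7 (derived state 'no') is unique to Zeta (autapomorphy; uninformative for grouping).
Most parsimonious ingroup topology: ((Delta,((Eta,Epsilon),(Alpha,Zeta))),Theta).
Alpha and Zeta form a cherry on this tree, so they are sister taxa.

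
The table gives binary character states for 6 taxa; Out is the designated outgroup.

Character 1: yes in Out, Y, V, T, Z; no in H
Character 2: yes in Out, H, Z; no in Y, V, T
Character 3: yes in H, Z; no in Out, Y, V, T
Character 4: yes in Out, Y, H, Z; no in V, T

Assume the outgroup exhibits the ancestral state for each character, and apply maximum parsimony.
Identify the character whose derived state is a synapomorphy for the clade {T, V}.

Character polarity is set by the outgroup: the derived state is whichever differs from the outgroup's state, so for Character 1, Character 2, Character 4 the derived state is 'no', and for the remaining characters it is 'yes'.
Character 1 (derived state 'no') is unique to H (autapomorphy; uninformative for grouping).
Character 2 (derived state 'no') is shared by T, V, and Y — a synapomorphy uniting that clade.
Character 3: derived state 'yes' in H and Z only — synapomorphy for {H, Z}.
Character 4: derived state 'no' in T and V only — synapomorphy for {T, V}.
Most parsimonious ingroup topology: ((Y,(V,T)),(H,Z)).
The clade {T, V} is supported by Character 4: its derived state 'no' occurs in exactly those taxa and in no other taxon (including the outgroup).

Character 4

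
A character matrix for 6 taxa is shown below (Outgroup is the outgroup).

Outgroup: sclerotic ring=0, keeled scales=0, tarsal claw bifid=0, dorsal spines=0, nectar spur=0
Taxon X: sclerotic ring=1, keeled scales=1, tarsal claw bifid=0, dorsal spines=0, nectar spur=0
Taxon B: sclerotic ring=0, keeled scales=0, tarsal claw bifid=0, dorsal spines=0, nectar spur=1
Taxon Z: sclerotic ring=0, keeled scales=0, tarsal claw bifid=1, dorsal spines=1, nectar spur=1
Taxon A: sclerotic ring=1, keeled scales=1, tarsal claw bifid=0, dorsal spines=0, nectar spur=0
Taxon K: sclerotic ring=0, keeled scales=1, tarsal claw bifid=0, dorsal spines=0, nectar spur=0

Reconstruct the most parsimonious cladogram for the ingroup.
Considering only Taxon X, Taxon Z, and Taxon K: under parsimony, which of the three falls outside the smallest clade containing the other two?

Taxon Z

The outgroup has state '0' for every character, so '1' is the derived state throughout.
sclerotic ring (derived state '1') is shared by Taxon A and Taxon X — a synapomorphy uniting that clade.
keeled scales (derived state '1') is shared by Taxon A, Taxon K, and Taxon X — a synapomorphy uniting that clade.
tarsal claw bifid: derived state '1' in Taxon Z only — an autapomorphy, so it tells us nothing about relationships among taxa.
dorsal spines: derived state '1' in Taxon Z only — an autapomorphy, so it tells us nothing about relationships among taxa.
nectar spur (derived state '1') is shared by Taxon B and Taxon Z — a synapomorphy uniting that clade.
Most parsimonious ingroup topology: (((Taxon X,Taxon A),Taxon K),(Taxon B,Taxon Z)).
Taxon X and Taxon K share a more recent common ancestor with each other than either does with Taxon Z, so Taxon Z is the least closely related of the three.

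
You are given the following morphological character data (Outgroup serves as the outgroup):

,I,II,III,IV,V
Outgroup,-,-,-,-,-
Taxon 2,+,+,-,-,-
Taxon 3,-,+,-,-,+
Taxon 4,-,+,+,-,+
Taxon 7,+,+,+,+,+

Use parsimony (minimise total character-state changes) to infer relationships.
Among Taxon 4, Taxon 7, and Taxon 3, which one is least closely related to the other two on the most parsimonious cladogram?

Taxon 3

The outgroup has state '-' for every character, so '+' is the derived state throughout.
I groups Taxon 2 and Taxon 7, which is incompatible with the clades supported by the remaining characters; treating it as convergent (homoplasy) costs fewer steps than any alternative tree.
All ingroup taxa share the derived state '+' for II; it defines the ingroup but does not resolve relationships within it.
III: derived state '+' in Taxon 4 and Taxon 7 only — synapomorphy for {Taxon 4, Taxon 7}.
IV (derived state '+') is unique to Taxon 7 (autapomorphy; uninformative for grouping).
Only Taxon 3, Taxon 4, and Taxon 7 show the derived state '+' for V, supporting them as a clade.
Most parsimonious ingroup topology: (Taxon 2,(Taxon 3,(Taxon 4,Taxon 7))).
Taxon 7 and Taxon 4 share a more recent common ancestor with each other than either does with Taxon 3, so Taxon 3 is the least closely related of the three.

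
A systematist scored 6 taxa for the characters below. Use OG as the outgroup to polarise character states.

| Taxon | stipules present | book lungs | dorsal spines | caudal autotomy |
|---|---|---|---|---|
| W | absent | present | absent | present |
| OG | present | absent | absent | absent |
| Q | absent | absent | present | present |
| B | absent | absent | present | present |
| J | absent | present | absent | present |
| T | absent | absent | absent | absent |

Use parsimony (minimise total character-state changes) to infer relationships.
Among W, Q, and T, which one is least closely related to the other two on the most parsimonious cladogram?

T

Character polarity is set by the outgroup: the derived state is whichever differs from the outgroup's state, so for stipules present the derived state is 'absent', and for the remaining characters it is 'present'.
All ingroup taxa share the derived state 'absent' for stipules present; it defines the ingroup but does not resolve relationships within it.
book lungs (derived state 'present') is shared by J and W — a synapomorphy uniting that clade.
Only B and Q show the derived state 'present' for dorsal spines, supporting them as a clade.
caudal autotomy: derived state 'present' in B, J, Q, and W only — synapomorphy for {B, J, Q, W}.
Most parsimonious ingroup topology: (((J,W),(B,Q)),T).
Q and W share a more recent common ancestor with each other than either does with T, so T is the least closely related of the three.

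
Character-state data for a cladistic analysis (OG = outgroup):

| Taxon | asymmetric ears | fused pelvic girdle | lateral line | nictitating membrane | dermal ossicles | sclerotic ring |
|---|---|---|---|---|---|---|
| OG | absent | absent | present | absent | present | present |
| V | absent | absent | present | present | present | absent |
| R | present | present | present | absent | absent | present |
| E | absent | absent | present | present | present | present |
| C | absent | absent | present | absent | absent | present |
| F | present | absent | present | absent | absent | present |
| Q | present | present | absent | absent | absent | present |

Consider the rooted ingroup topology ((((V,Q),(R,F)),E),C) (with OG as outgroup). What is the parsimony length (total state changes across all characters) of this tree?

11

Map each character onto ((((V,Q),(R,F)),E),C) (rooted by OG) and count the minimum state changes it requires (Fitch parsimony):
asymmetric ears: 2; fused pelvic girdle: 2; lateral line: 1; nictitating membrane: 2; dermal ossicles: 3; sclerotic ring: 1.
Total tree length = 11.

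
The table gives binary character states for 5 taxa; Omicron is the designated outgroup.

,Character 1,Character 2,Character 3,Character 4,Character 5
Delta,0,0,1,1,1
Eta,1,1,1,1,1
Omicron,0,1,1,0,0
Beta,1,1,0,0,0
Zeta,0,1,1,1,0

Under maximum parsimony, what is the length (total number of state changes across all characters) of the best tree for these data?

Character polarity is set by the outgroup: the derived state is whichever differs from the outgroup's state, so for Character 2, Character 3 the derived state is '0', and for the remaining characters it is '1'.
Character 1 groups Beta and Eta, which is incompatible with the clades supported by the remaining characters; treating it as convergent (homoplasy) costs fewer steps than any alternative tree.
Character 2: derived state '0' in Delta only — an autapomorphy, so it tells us nothing about relationships among taxa.
Character 3 (derived state '0') is unique to Beta (autapomorphy; uninformative for grouping).
Character 4: derived state '1' in Delta, Eta, and Zeta only — synapomorphy for {Delta, Eta, Zeta}.
Character 5: derived state '1' in Delta and Eta only — synapomorphy for {Delta, Eta}.
Most parsimonious ingroup topology: (Beta,((Delta,Eta),Zeta)).
Changes per character on this tree: Character 1: 2; Character 2: 1; Character 3: 1; Character 4: 1; Character 5: 1.
Total = 6.

6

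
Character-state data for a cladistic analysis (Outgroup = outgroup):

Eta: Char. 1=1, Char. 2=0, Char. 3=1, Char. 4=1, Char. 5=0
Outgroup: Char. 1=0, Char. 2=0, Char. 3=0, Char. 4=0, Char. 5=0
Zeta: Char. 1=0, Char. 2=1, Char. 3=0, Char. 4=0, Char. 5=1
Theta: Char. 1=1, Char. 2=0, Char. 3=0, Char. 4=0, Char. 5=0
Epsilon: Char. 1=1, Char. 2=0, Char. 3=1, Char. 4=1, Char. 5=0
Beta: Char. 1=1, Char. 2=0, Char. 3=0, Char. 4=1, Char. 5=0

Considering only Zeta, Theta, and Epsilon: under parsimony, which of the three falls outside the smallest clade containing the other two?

Zeta

The outgroup has state '0' for every character, so '1' is the derived state throughout.
Only Beta, Epsilon, Eta, and Theta show the derived state '1' for Char. 1, supporting them as a clade.
Char. 2 (derived state '1') is unique to Zeta (autapomorphy; uninformative for grouping).
Char. 3 (derived state '1') is shared by Epsilon and Eta — a synapomorphy uniting that clade.
Char. 4: derived state '1' in Beta, Epsilon, and Eta only — synapomorphy for {Beta, Epsilon, Eta}.
Char. 5 (derived state '1') is unique to Zeta (autapomorphy; uninformative for grouping).
Most parsimonious ingroup topology: (Zeta,(((Epsilon,Eta),Beta),Theta)).
Epsilon and Theta share a more recent common ancestor with each other than either does with Zeta, so Zeta is the least closely related of the three.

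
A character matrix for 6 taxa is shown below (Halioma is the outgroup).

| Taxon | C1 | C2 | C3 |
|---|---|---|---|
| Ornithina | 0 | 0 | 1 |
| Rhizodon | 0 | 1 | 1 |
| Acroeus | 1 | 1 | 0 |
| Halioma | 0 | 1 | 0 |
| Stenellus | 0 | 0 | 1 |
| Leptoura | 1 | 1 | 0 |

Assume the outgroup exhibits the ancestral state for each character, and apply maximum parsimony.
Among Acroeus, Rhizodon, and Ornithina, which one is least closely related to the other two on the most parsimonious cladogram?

Character polarity is set by the outgroup: the derived state is whichever differs from the outgroup's state, so for C2 the derived state is '0', and for the remaining characters it is '1'.
C1 (derived state '1') is shared by Acroeus and Leptoura — a synapomorphy uniting that clade.
C2: derived state '0' in Ornithina and Stenellus only — synapomorphy for {Ornithina, Stenellus}.
C3: derived state '1' in Ornithina, Rhizodon, and Stenellus only — synapomorphy for {Ornithina, Rhizodon, Stenellus}.
Most parsimonious ingroup topology: ((Acroeus,Leptoura),((Ornithina,Stenellus),Rhizodon)).
Ornithina and Rhizodon share a more recent common ancestor with each other than either does with Acroeus, so Acroeus is the least closely related of the three.

Acroeus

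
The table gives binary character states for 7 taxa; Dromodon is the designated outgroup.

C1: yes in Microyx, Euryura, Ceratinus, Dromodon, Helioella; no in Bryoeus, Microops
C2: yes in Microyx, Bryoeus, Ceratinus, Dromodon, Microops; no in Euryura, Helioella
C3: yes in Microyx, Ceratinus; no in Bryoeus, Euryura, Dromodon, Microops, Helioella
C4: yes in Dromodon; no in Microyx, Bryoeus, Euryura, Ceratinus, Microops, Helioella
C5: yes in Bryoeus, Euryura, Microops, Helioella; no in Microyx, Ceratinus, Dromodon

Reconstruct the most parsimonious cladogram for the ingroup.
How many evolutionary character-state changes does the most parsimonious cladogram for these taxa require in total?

5

Character polarity is set by the outgroup: the derived state is whichever differs from the outgroup's state, so for C1, C2, C4 the derived state is 'no', and for the remaining characters it is 'yes'.
Only Bryoeus and Microops show the derived state 'no' for C1, supporting them as a clade.
C2 (derived state 'no') is shared by Euryura and Helioella — a synapomorphy uniting that clade.
C3 (derived state 'yes') is shared by Ceratinus and Microyx — a synapomorphy uniting that clade.
C4 (derived state 'no') is shared by all ingroup taxa — unites the whole ingroup.
C5: derived state 'yes' in Bryoeus, Euryura, Helioella, and Microops only — synapomorphy for {Bryoeus, Euryura, Helioella, Microops}.
Most parsimonious ingroup topology: (((Microops,Bryoeus),(Helioella,Euryura)),(Ceratinus,Microyx)).
Changes per character on this tree: C1: 1; C2: 1; C3: 1; C4: 1; C5: 1.
Total = 5.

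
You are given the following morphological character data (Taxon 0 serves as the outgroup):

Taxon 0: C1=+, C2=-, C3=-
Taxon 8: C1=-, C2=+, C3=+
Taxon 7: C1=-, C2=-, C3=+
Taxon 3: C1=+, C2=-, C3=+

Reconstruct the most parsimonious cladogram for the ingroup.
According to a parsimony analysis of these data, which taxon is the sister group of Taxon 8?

Character polarity is set by the outgroup: the derived state is whichever differs from the outgroup's state, so for C1 the derived state is '-', and for the remaining characters it is '+'.
Only Taxon 7 and Taxon 8 show the derived state '-' for C1, supporting them as a clade.
C2: derived state '+' in Taxon 8 only — an autapomorphy, so it tells us nothing about relationships among taxa.
C3 (derived state '+') is shared by all ingroup taxa — unites the whole ingroup.
Most parsimonious ingroup topology: ((Taxon 8,Taxon 7),Taxon 3).
Taxon 8 and Taxon 7 form a cherry on this tree, so they are sister taxa.

Taxon 7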